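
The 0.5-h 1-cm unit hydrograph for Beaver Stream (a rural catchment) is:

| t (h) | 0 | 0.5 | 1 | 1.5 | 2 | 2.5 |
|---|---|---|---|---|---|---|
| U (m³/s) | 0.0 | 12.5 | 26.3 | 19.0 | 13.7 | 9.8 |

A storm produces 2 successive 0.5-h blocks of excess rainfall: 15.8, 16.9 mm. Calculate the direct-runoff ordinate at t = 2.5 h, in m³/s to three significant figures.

By discrete convolution, Q_j = Σ (P_i / 10 mm) · U_{j−i}.
At t = 2.5 h (j=5): Q = (15.8/10)·9.8 + (16.9/10)·13.7 = 38.6 m³/s.

Q ≈ 38.6 m³/s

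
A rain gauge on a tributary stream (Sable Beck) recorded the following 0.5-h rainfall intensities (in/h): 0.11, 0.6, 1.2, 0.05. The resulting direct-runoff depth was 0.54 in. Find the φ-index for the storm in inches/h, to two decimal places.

φ ≈ 0.36 in/h

Only the 2 blocks with intensity above φ contribute runoff: 0.6, 1.2 in/h.
Σ(I−φ)·Δt = d  ⇒  (0.6+1.2 − 2φ)·0.5 = 0.54
φ = (1.800 − 0.54/0.5) / 2 = 0.36 in/h.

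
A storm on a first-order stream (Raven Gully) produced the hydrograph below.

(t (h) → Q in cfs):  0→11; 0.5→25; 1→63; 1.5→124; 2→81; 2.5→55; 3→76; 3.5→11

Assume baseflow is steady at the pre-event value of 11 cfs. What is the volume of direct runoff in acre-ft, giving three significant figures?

V ≈ 14.8 acre-ft

Direct-runoff ordinates (Q − Q_b): 0.0, 14.0, 52.0, 113.0, 70.0, 44.0, 65.0, 0.0 cfs.
ΣQ_DR = 358.0 cfs.
With Δt = 0.5 h = 1800 s, V = ΣQ_DR · Δt = 358.0 × 1800 = 6.44 × 10^5 ft³ = 14.8 acre-ft.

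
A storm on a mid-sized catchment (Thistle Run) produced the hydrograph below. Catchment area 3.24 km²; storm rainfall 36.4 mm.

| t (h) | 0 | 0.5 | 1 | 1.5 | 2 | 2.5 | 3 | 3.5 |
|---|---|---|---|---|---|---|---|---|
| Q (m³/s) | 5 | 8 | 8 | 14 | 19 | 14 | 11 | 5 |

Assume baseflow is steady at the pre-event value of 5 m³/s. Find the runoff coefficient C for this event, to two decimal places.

ΣQ_DR = 44.00 m³/s; V = ΣQ_DR·Δt = 79200 m³.
Runoff depth d = V / A = 24.44 mm.
C = d / P = 24.44 / 36.4 = 0.67.

C ≈ 0.67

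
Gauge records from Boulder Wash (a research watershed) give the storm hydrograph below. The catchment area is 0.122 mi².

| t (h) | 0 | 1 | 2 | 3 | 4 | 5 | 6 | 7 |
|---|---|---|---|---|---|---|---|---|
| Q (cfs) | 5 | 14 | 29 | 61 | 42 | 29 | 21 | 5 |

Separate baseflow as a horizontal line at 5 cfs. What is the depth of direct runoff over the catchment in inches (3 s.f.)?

Direct runoff: 0.0, 9.0, 24.0, 56.0, 37.0, 24.0, 16.0, 0.0 cfs; ΣQ_DR = 166.0 cfs.
V = ΣQ_DR · Δt = 166.0 × 3600 s = 5.976 × 10^5 ft³.
Over A = 0.122 mi², depth = V / A = 2.11 in.

d ≈ 2.11 in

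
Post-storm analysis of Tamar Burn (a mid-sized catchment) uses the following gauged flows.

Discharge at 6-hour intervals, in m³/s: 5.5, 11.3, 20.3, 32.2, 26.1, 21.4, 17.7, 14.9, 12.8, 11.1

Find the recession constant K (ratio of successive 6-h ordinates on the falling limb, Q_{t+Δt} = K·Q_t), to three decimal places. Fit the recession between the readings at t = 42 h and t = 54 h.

Using the recession-limb readings at t = 42 h and t = 54 h: Q falls from 14.9 to 11.1 m³/s over 2 intervals.
K = (Q₂/Q₁)^(1/2) = (11.1/14.9)^(1/2) = 0.863.

K ≈ 0.863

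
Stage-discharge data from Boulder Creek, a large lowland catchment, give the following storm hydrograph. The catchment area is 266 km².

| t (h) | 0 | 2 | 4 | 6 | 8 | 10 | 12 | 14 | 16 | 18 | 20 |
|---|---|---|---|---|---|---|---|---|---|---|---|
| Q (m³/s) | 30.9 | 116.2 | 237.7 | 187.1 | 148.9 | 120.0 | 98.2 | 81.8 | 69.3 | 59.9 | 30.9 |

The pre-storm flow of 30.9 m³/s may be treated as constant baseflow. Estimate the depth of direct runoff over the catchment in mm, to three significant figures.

d ≈ 22.8 mm

Direct runoff: 0.0, 85.3, 206.8, 156.2, 118.0, 89.1, 67.3, 50.9, 38.4, 29.0, 0.0 m³/s; ΣQ_DR = 841.0 m³/s.
V = ΣQ_DR · Δt = 841.0 × 7200 s = 6.055 × 10^6 m³.
Over A = 266 km², depth = V / A = 22.8 mm.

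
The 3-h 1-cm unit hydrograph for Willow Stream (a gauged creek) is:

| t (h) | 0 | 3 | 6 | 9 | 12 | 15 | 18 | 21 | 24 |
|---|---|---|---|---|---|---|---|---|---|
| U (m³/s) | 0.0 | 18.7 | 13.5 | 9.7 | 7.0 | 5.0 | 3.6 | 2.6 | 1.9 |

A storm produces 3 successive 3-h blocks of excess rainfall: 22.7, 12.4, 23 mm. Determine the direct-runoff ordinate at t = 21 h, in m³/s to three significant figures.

Q ≈ 21.9 m³/s

By discrete convolution, Q_j = Σ (P_i / 10 mm) · U_{j−i}.
At t = 21 h (j=7): Q = (22.7/10)·2.6 + (12.4/10)·3.6 + (23/10)·5.0 = 21.9 m³/s.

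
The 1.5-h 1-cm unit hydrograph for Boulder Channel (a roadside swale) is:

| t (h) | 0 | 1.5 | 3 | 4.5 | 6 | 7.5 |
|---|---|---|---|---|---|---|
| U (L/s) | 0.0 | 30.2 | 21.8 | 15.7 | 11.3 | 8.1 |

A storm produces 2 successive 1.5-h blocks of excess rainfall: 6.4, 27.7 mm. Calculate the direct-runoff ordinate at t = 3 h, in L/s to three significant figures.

Q ≈ 97.6 L/s

By discrete convolution, Q_j = Σ (P_i / 10 mm) · U_{j−i}.
At t = 3 h (j=2): Q = (6.4/10)·21.8 + (27.7/10)·30.2 = 97.6 L/s.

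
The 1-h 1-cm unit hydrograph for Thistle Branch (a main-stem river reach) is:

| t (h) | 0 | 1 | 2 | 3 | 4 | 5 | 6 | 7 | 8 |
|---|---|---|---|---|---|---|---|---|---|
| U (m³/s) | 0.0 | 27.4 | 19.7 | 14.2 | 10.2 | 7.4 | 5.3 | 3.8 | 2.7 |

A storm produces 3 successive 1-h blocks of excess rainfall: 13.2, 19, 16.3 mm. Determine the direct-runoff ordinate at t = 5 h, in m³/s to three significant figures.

By discrete convolution, Q_j = Σ (P_i / 10 mm) · U_{j−i}.
At t = 5 h (j=5): Q = (13.2/10)·7.4 + (19/10)·10.2 + (16.3/10)·14.2 = 52.3 m³/s.

Q ≈ 52.3 m³/s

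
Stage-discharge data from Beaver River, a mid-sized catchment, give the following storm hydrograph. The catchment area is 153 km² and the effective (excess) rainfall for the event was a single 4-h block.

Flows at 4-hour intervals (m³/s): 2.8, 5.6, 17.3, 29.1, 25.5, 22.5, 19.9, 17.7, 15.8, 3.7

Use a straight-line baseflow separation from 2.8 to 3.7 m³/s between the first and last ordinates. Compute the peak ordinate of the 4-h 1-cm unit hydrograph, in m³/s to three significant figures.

Direct runoff: 0.00, 2.70, 14.30, 26.00, 22.30, 19.20, 16.50, 14.20, 12.20, 0.00 m³/s; ΣQ_DR = 127.4 m³/s, peak = 26.00 m³/s.
Runoff depth d = ΣQ_DR·Δt / A = 127.4 × 14400 / (153 km²) = 11.99 mm.
The 1-cm UH is the DRH scaled by (10 mm)/d, so U_p = 26.00 × 10/11.99 = 21.7 m³/s.

U_p ≈ 21.7 m³/s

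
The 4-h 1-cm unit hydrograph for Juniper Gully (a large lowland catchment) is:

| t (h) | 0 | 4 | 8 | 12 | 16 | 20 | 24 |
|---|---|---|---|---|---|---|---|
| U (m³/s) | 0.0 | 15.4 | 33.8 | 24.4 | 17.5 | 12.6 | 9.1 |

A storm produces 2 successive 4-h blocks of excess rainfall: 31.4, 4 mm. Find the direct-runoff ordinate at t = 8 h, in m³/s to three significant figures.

By discrete convolution, Q_j = Σ (P_i / 10 mm) · U_{j−i}.
At t = 8 h (j=2): Q = (31.4/10)·33.8 + (4/10)·15.4 = 112 m³/s.

Q ≈ 112 m³/s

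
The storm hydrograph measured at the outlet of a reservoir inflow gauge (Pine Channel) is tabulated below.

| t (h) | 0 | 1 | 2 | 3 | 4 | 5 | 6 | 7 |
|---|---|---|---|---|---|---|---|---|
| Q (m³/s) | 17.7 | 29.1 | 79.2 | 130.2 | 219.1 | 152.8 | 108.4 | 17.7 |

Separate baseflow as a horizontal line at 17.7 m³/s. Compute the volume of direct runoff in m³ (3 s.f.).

V ≈ 2.21 × 10^6 m³

Direct-runoff ordinates (Q − Q_b): 0.0, 11.4, 61.5, 112.5, 201.4, 135.1, 90.7, 0.0 m³/s.
ΣQ_DR = 612.6 m³/s.
With Δt = 1 h = 3600 s, V = ΣQ_DR · Δt = 612.6 × 3600 = 2.21 × 10^6 m³.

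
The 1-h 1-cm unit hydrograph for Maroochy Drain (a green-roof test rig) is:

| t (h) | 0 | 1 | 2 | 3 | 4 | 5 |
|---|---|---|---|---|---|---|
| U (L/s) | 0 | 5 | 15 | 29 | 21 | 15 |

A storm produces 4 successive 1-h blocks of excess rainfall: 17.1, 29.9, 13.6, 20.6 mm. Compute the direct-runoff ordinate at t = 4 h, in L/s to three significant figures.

Q ≈ 153 L/s

By discrete convolution, Q_j = Σ (P_i / 10 mm) · U_{j−i}.
At t = 4 h (j=4): Q = (17.1/10)·21 + (29.9/10)·29 + (13.6/10)·15 + (20.6/10)·5 = 153 L/s.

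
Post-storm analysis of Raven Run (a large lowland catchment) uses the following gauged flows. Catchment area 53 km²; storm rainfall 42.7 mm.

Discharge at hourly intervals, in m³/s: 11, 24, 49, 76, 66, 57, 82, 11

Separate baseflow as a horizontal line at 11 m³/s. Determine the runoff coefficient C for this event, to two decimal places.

ΣQ_DR = 288.0 m³/s; V = ΣQ_DR·Δt = 1.037 × 10^6 m³.
Runoff depth d = V / A = 19.56 mm.
C = d / P = 19.56 / 42.7 = 0.46.

C ≈ 0.46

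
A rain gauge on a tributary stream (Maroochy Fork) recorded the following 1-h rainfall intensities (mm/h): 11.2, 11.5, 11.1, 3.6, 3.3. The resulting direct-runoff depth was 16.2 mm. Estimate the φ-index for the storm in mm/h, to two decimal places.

Only the 3 blocks with intensity above φ contribute runoff: 11.2, 11.5, 11.1 mm/h.
Σ(I−φ)·Δt = d  ⇒  (11.2+11.5+11.1 − 3φ)·1 = 16.2
φ = (33.80 − 16.2/1) / 3 = 5.87 mm/h.

φ ≈ 5.87 mm/h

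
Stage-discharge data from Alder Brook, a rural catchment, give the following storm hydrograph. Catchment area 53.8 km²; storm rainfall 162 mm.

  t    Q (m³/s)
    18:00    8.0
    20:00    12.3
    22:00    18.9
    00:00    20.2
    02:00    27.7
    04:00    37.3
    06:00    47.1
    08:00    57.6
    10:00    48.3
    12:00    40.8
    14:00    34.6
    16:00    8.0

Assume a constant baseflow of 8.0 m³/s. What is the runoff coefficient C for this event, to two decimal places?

C ≈ 0.22

ΣQ_DR = 264.8 m³/s; V = ΣQ_DR·Δt = 1.907 × 10^6 m³.
Runoff depth d = V / A = 35.44 mm.
C = d / P = 35.44 / 162 = 0.22.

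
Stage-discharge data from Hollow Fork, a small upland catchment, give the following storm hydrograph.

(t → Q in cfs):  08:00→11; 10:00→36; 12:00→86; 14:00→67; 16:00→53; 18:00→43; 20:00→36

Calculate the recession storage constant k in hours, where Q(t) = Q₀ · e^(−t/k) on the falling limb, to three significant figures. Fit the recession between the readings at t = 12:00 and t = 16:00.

On the falling limb, Q drops from 86 to 53 cfs between t = 12:00 and t = 16:00 (Δt = 4 h).
k = −Δt / ln(Q₂/Q₁) = −4 / ln(53/86) = 8.26 h.

k ≈ 8.26 h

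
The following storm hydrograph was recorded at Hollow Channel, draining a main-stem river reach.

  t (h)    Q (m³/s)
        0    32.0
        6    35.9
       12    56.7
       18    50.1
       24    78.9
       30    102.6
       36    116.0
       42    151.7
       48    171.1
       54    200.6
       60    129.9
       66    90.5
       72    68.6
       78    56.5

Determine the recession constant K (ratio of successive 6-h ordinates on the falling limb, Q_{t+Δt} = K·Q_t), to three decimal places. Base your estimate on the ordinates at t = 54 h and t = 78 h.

K ≈ 0.728

Using the recession-limb readings at t = 54 h and t = 78 h: Q falls from 200.6 to 56.5 m³/s over 4 intervals.
K = (Q₂/Q₁)^(1/4) = (56.5/200.6)^(1/4) = 0.728.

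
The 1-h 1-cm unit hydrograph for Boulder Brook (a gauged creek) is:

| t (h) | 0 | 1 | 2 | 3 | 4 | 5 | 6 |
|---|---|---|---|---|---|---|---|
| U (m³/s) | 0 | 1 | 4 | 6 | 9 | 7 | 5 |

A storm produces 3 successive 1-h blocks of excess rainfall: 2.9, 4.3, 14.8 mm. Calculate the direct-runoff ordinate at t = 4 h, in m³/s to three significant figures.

By discrete convolution, Q_j = Σ (P_i / 10 mm) · U_{j−i}.
At t = 4 h (j=4): Q = (2.9/10)·9 + (4.3/10)·6 + (14.8/10)·4 = 11.1 m³/s.

Q ≈ 11.1 m³/s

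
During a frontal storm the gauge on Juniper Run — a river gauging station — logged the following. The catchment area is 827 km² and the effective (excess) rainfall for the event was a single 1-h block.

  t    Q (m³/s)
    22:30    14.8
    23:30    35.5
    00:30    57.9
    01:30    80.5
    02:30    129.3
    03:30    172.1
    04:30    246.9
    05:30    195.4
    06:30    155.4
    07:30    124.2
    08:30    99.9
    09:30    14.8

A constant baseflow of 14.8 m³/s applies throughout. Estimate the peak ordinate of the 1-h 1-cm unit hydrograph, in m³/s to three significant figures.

Direct runoff: 0.0, 20.7, 43.1, 65.7, 114.5, 157.3, 232.1, 180.6, 140.6, 109.4, 85.1, 0.0 m³/s; ΣQ_DR = 1149 m³/s, peak = 232.1 m³/s.
Runoff depth d = ΣQ_DR·Δt / A = 1149 × 3600 / (827 km²) = 5.002 mm.
The 1-cm UH is the DRH scaled by (10 mm)/d, so U_p = 232.1 × 10/5.002 = 464 m³/s.

U_p ≈ 464 m³/s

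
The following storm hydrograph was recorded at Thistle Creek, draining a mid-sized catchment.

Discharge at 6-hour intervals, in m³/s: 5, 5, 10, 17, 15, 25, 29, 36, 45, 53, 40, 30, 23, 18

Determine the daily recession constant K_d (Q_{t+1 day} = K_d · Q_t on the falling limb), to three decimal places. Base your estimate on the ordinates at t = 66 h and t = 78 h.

K_d ≈ 0.360

Between t = 66 h and t = 78 h the flow falls from 30 to 18 m³/s over 2×6 h = 12 h.
Per-interval ratio K = (18/30)^(1/2) = 0.7746; K_d = K^(24/6) = 0.360.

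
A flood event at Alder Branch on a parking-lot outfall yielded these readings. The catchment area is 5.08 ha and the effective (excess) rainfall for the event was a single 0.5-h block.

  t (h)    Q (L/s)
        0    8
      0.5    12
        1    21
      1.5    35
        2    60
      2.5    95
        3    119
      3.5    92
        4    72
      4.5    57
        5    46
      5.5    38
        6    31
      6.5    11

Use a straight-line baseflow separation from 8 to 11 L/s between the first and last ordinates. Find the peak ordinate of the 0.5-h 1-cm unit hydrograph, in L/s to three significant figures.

U_p ≈ 54.9 L/s

Direct runoff: 0.00, 3.77, 12.54, 26.31, 51.08, 85.85, 109.62, 82.38, 62.15, 46.92, 35.69, 27.46, 20.23, 0.00 L/s; ΣQ_DR = 564.0 L/s, peak = 109.62 L/s.
Runoff depth d = ΣQ_DR·Δt / A = 564.0 × 1800 / (5.08 ha) = 19.98 mm.
The 1-cm UH is the DRH scaled by (10 mm)/d, so U_p = 109.62 × 10/19.98 = 54.9 L/s.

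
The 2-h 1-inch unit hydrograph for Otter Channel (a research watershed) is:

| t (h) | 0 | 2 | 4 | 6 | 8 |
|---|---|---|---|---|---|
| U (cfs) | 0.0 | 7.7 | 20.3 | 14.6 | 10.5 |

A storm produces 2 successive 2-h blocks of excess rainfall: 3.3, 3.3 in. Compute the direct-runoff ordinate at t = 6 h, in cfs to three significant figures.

Q ≈ 115 cfs

By discrete convolution, Q_j = Σ (P_i / 1 in) · U_{j−i}.
At t = 6 h (j=3): Q = (3.3/1)·14.6 + (3.3/1)·20.3 = 115 cfs.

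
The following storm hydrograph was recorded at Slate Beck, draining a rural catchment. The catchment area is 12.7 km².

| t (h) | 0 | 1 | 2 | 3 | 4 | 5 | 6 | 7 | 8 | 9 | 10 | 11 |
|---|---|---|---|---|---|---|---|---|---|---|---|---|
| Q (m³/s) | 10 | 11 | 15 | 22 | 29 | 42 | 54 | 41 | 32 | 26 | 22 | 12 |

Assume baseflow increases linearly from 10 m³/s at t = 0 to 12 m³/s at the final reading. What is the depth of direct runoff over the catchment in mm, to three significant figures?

d ≈ 52.2 mm

Direct runoff: 0.00, 0.82, 4.64, 11.45, 18.27, 31.09, 42.91, 29.73, 20.55, 14.36, 10.18, 0.00 m³/s; ΣQ_DR = 184.0 m³/s.
V = ΣQ_DR · Δt = 184.0 × 3600 s = 6.624 × 10^5 m³.
Over A = 12.7 km², depth = V / A = 52.2 mm.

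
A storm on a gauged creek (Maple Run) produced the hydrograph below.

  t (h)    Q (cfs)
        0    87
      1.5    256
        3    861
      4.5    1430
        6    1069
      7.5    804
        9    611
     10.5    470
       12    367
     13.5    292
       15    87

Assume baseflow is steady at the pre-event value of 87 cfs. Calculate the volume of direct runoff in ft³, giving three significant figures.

V ≈ 2.90 × 10^7 ft³

Direct-runoff ordinates (Q − Q_b): 0.0, 169.0, 774.0, 1343.0, 982.0, 717.0, 524.0, 383.0, 280.0, 205.0, 0.0 cfs.
ΣQ_DR = 5377 cfs.
With Δt = 1.5 h = 5400 s, V = ΣQ_DR · Δt = 5377 × 5400 = 2.90 × 10^7 ft³.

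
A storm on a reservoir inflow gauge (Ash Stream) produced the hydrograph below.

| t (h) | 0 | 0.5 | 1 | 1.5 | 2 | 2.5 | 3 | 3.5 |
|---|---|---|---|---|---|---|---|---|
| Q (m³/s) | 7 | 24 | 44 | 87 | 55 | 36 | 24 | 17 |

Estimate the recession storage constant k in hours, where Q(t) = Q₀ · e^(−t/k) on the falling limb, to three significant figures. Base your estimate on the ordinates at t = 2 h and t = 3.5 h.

On the falling limb, Q drops from 55 to 17 m³/s between t = 2 h and t = 3.5 h (Δt = 1.5 h).
k = −Δt / ln(Q₂/Q₁) = −1.5 / ln(17/55) = 1.28 h.

k ≈ 1.28 h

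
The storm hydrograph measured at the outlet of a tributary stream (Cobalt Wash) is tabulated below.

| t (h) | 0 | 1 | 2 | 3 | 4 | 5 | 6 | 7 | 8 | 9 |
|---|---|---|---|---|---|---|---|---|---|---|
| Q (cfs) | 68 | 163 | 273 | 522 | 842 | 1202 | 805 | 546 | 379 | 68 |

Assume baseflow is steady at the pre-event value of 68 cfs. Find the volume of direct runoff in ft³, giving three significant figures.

V ≈ 1.51 × 10^7 ft³

Direct-runoff ordinates (Q − Q_b): 0.0, 95.0, 205.0, 454.0, 774.0, 1134.0, 737.0, 478.0, 311.0, 0.0 cfs.
ΣQ_DR = 4188 cfs.
With Δt = 1 h = 3600 s, V = ΣQ_DR · Δt = 4188 × 3600 = 1.51 × 10^7 ft³.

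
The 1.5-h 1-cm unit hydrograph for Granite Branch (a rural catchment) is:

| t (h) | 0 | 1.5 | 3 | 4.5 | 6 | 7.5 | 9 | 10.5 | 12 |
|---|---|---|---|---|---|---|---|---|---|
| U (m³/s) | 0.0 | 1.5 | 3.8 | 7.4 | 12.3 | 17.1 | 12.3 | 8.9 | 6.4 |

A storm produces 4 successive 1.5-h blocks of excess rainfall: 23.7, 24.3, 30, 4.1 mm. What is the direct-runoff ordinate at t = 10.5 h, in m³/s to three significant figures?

Q ≈ 107 m³/s

By discrete convolution, Q_j = Σ (P_i / 10 mm) · U_{j−i}.
At t = 10.5 h (j=7): Q = (23.7/10)·8.9 + (24.3/10)·12.3 + (30/10)·17.1 + (4.1/10)·12.3 = 107 m³/s.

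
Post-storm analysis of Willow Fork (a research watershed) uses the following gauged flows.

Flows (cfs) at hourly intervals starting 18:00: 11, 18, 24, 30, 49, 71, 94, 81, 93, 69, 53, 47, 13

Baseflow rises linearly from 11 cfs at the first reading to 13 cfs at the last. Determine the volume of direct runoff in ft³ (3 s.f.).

V ≈ 1.79 × 10^6 ft³

Direct-runoff ordinates (Q − Q_b): 0.00, 6.83, 12.67, 18.50, 37.33, 59.17, 82.00, 68.83, 80.67, 56.50, 40.33, 34.17, 0.00 cfs.
ΣQ_DR = 497.0 cfs.
With Δt = 1 h = 3600 s, V = ΣQ_DR · Δt = 497.0 × 3600 = 1.79 × 10^6 ft³.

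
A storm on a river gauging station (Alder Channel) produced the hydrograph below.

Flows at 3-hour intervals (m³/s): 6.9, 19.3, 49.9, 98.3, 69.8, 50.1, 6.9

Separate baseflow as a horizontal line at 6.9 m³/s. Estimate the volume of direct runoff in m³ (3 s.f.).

Direct-runoff ordinates (Q − Q_b): 0.0, 12.4, 43.0, 91.4, 62.9, 43.2, 0.0 m³/s.
ΣQ_DR = 252.9 m³/s.
With Δt = 3 h = 10800 s, V = ΣQ_DR · Δt = 252.9 × 10800 = 2.73 × 10^6 m³.

V ≈ 2.73 × 10^6 m³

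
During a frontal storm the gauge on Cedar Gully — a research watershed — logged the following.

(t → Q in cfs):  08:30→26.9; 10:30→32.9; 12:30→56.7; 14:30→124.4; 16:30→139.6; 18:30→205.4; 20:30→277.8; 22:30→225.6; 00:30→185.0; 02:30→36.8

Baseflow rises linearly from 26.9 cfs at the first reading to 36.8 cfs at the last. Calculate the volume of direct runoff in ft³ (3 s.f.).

V ≈ 7.15 × 10^6 ft³

Direct-runoff ordinates (Q − Q_b): 0.00, 4.90, 27.60, 94.20, 108.30, 173.00, 244.30, 191.00, 149.30, 0.00 cfs.
ΣQ_DR = 992.6 cfs.
With Δt = 2 h = 7200 s, V = ΣQ_DR · Δt = 992.6 × 7200 = 7.15 × 10^6 ft³.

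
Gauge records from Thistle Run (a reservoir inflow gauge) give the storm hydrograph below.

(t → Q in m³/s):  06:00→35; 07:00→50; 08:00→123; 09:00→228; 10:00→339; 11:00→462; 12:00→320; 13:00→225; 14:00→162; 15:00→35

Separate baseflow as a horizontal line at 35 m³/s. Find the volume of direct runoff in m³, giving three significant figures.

V ≈ 5.86 × 10^6 m³

Direct-runoff ordinates (Q − Q_b): 0.0, 15.0, 88.0, 193.0, 304.0, 427.0, 285.0, 190.0, 127.0, 0.0 m³/s.
ΣQ_DR = 1629 m³/s.
With Δt = 1 h = 3600 s, V = ΣQ_DR · Δt = 1629 × 3600 = 5.86 × 10^6 m³.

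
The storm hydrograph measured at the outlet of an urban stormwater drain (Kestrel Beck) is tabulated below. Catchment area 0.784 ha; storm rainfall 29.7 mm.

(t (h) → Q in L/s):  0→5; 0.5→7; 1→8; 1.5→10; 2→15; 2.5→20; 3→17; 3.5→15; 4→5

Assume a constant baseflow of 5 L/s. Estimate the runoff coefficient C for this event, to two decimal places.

C ≈ 0.44

ΣQ_DR = 57.00 L/s; V = ΣQ_DR·Δt = 1.026 × 10^5 L.
Runoff depth d = V / A = 13.09 mm.
C = d / P = 13.09 / 29.7 = 0.44.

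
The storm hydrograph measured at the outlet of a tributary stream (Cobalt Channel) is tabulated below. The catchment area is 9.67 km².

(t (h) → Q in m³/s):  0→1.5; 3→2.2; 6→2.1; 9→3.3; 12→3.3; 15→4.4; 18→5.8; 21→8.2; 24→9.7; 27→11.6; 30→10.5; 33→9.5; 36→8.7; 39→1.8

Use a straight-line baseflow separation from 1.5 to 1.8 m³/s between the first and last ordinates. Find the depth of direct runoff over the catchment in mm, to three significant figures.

d ≈ 66.5 mm

Direct runoff: 0.00, 0.68, 0.55, 1.73, 1.71, 2.78, 4.16, 6.54, 8.02, 9.89, 8.77, 7.75, 6.92, 0.00 m³/s; ΣQ_DR = 59.50 m³/s.
V = ΣQ_DR · Δt = 59.50 × 10800 s = 6.426 × 10^5 m³.
Over A = 9.67 km², depth = V / A = 66.5 mm.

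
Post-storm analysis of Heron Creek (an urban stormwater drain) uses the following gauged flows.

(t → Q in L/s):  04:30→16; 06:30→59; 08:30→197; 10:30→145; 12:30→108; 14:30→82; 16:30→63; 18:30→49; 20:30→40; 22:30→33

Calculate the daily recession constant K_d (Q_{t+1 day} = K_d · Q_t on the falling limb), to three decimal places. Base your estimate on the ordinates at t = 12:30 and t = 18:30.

K_d ≈ 0.042

Between t = 12:30 and t = 18:30 the flow falls from 108 to 49 L/s over 3×2 h = 6 h.
Per-interval ratio K = (49/108)^(1/3) = 0.7684; K_d = K^(24/2) = 0.042.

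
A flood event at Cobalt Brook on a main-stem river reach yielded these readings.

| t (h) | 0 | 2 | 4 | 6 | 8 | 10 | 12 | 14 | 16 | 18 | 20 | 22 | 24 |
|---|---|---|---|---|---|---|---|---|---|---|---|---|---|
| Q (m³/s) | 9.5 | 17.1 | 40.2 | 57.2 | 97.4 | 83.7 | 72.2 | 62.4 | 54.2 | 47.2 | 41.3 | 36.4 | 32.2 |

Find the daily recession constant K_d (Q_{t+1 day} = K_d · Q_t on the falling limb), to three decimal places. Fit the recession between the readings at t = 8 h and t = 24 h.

K_d ≈ 0.190

Between t = 8 h and t = 24 h the flow falls from 97.4 to 32.2 m³/s over 8×2 h = 16 h.
Per-interval ratio K = (32.2/97.4)^(1/8) = 0.8708; K_d = K^(24/2) = 0.190.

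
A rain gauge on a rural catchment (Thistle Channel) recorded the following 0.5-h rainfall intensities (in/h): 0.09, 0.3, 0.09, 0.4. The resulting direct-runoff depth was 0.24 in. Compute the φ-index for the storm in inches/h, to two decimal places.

Only the 2 blocks with intensity above φ contribute runoff: 0.3, 0.4 in/h.
Σ(I−φ)·Δt = d  ⇒  (0.3+0.4 − 2φ)·0.5 = 0.24
φ = (0.7000 − 0.24/0.5) / 2 = 0.11 in/h.

φ ≈ 0.11 in/h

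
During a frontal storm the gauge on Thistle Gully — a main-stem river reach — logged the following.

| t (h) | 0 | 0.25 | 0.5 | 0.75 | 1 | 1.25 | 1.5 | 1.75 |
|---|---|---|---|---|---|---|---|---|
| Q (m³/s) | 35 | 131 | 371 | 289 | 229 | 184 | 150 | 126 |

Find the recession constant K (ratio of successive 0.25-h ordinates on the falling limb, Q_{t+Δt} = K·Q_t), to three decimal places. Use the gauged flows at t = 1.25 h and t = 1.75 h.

K ≈ 0.828

Using the recession-limb readings at t = 1.25 h and t = 1.75 h: Q falls from 184 to 126 m³/s over 2 intervals.
K = (Q₂/Q₁)^(1/2) = (126/184)^(1/2) = 0.828.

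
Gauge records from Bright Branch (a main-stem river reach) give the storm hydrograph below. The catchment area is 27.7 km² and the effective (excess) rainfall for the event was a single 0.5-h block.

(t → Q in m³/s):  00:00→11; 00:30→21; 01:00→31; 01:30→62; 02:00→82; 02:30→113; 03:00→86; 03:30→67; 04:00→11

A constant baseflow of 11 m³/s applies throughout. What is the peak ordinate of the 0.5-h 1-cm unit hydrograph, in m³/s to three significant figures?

U_p ≈ 40.8 m³/s

Direct runoff: 0.0, 10.0, 20.0, 51.0, 71.0, 102.0, 75.0, 56.0, 0.0 m³/s; ΣQ_DR = 385.0 m³/s, peak = 102.0 m³/s.
Runoff depth d = ΣQ_DR·Δt / A = 385.0 × 1800 / (27.7 km²) = 25.02 mm.
The 1-cm UH is the DRH scaled by (10 mm)/d, so U_p = 102.0 × 10/25.02 = 40.8 m³/s.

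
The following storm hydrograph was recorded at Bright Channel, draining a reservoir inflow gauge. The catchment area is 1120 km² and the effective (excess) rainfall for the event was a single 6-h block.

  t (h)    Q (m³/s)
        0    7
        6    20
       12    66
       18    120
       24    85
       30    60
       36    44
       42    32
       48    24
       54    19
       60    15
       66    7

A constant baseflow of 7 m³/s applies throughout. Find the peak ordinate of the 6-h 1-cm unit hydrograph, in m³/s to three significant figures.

U_p ≈ 141 m³/s

Direct runoff: 0.0, 13.0, 59.0, 113.0, 78.0, 53.0, 37.0, 25.0, 17.0, 12.0, 8.0, 0.0 m³/s; ΣQ_DR = 415.0 m³/s, peak = 113.0 m³/s.
Runoff depth d = ΣQ_DR·Δt / A = 415.0 × 21600 / (1120 km²) = 8.004 mm.
The 1-cm UH is the DRH scaled by (10 mm)/d, so U_p = 113.0 × 10/8.004 = 141 m³/s.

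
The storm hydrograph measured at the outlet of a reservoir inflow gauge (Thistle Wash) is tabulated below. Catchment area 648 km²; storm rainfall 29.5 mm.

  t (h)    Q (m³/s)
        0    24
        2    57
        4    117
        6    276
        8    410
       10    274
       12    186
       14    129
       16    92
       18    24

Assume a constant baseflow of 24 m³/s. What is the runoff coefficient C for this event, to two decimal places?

ΣQ_DR = 1349 m³/s; V = ΣQ_DR·Δt = 9.713 × 10^6 m³.
Runoff depth d = V / A = 14.99 mm.
C = d / P = 14.99 / 29.5 = 0.51.

C ≈ 0.51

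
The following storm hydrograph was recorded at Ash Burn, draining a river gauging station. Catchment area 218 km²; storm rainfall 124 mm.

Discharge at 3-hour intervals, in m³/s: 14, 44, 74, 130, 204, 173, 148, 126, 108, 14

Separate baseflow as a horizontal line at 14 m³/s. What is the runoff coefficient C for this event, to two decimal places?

ΣQ_DR = 895.0 m³/s; V = ΣQ_DR·Δt = 9.666 × 10^6 m³.
Runoff depth d = V / A = 44.34 mm.
C = d / P = 44.34 / 124 = 0.36.

C ≈ 0.36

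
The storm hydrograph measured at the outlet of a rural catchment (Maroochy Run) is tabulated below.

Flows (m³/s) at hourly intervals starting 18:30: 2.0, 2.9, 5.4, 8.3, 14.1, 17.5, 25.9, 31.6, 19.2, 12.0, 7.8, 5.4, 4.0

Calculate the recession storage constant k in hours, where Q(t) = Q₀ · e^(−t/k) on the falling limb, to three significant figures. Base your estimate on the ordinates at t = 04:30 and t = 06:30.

k ≈ 2.99 h

On the falling limb, Q drops from 7.8 to 4.0 m³/s between t = 04:30 and t = 06:30 (Δt = 2 h).
k = −Δt / ln(Q₂/Q₁) = −2 / ln(4.0/7.8) = 2.99 h.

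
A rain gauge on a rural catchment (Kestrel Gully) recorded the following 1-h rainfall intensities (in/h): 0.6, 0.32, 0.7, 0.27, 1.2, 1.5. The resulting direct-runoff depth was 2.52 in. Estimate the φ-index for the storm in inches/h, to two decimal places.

Only the 4 blocks with intensity above φ contribute runoff: 0.6, 0.7, 1.2, 1.5 in/h.
Σ(I−φ)·Δt = d  ⇒  (0.6+0.7+1.2+1.5 − 4φ)·1 = 2.52
φ = (4.000 − 2.52/1) / 4 = 0.37 in/h.

φ ≈ 0.37 in/h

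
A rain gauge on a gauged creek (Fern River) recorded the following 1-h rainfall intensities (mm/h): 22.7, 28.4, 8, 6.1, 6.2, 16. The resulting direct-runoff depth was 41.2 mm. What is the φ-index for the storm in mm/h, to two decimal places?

Only the 3 blocks with intensity above φ contribute runoff: 22.7, 28.4, 16 mm/h.
Σ(I−φ)·Δt = d  ⇒  (22.7+28.4+16 − 3φ)·1 = 41.2
φ = (67.10 − 41.2/1) / 3 = 8.63 mm/h.

φ ≈ 8.63 mm/h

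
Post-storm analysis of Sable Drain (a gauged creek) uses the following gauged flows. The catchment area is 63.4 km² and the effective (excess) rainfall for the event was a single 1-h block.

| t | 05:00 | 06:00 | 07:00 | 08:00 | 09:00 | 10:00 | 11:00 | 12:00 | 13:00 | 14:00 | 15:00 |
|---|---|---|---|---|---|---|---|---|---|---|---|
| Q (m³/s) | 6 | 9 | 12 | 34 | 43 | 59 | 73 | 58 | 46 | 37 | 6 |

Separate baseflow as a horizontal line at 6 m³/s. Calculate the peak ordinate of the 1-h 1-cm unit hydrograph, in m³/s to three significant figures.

U_p ≈ 37.2 m³/s

Direct runoff: 0.0, 3.0, 6.0, 28.0, 37.0, 53.0, 67.0, 52.0, 40.0, 31.0, 0.0 m³/s; ΣQ_DR = 317.0 m³/s, peak = 67.0 m³/s.
Runoff depth d = ΣQ_DR·Δt / A = 317.0 × 3600 / (63.4 km²) = 18.00 mm.
The 1-cm UH is the DRH scaled by (10 mm)/d, so U_p = 67.0 × 10/18.00 = 37.2 m³/s.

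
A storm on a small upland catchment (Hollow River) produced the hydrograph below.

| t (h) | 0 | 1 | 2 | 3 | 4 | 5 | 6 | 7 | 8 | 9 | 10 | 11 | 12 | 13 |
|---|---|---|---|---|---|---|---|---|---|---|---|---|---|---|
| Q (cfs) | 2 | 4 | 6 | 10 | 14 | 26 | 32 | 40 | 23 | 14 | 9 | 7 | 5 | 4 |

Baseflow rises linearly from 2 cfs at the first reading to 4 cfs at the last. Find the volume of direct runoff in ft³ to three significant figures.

Direct-runoff ordinates (Q − Q_b): 0.00, 1.85, 3.69, 7.54, 11.38, 23.23, 29.08, 36.92, 19.77, 10.62, 5.46, 3.31, 1.15, 0.00 cfs.
ΣQ_DR = 154.0 cfs.
With Δt = 1 h = 3600 s, V = ΣQ_DR · Δt = 154.0 × 3600 = 5.54 × 10^5 ft³.

V ≈ 5.54 × 10^5 ft³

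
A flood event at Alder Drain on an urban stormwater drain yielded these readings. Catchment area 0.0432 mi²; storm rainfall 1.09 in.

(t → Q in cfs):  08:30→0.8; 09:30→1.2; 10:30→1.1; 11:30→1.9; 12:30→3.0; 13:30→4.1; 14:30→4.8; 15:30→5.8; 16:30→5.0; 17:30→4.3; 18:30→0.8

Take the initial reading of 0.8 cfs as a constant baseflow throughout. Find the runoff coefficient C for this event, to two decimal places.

ΣQ_DR = 24.00 cfs; V = ΣQ_DR·Δt = 86400 ft³.
Runoff depth d = V / A = 0.8609 in.
C = d / P = 0.8609 / 1.09 = 0.79.

C ≈ 0.79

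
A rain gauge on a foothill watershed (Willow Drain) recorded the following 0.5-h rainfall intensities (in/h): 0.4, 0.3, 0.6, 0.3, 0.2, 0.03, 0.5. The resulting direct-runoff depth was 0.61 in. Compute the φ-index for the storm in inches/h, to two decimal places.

Only the 6 blocks with intensity above φ contribute runoff: 0.4, 0.3, 0.6, 0.3, 0.2, 0.5 in/h.
Σ(I−φ)·Δt = d  ⇒  (0.4+0.3+0.6+0.3+0.2+0.5 − 6φ)·0.5 = 0.61
φ = (2.300 − 0.61/0.5) / 6 = 0.18 in/h.

φ ≈ 0.18 in/h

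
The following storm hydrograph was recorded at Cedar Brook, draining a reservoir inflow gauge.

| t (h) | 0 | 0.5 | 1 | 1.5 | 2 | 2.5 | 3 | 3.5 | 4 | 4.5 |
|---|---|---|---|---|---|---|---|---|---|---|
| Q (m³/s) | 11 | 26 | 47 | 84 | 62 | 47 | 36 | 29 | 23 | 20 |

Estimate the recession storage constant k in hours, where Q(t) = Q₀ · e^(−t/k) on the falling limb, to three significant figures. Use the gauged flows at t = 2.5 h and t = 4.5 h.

On the falling limb, Q drops from 47 to 20 m³/s between t = 2.5 h and t = 4.5 h (Δt = 2 h).
k = −Δt / ln(Q₂/Q₁) = −2 / ln(20/47) = 2.34 h.

k ≈ 2.34 h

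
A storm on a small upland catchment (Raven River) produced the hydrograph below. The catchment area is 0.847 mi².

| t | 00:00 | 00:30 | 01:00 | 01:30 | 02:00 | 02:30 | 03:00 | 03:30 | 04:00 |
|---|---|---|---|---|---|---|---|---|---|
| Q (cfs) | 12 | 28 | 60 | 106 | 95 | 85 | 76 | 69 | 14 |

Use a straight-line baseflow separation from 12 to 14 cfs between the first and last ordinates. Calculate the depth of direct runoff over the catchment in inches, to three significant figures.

Direct runoff: 0.00, 15.75, 47.50, 93.25, 82.00, 71.75, 62.50, 55.25, 0.00 cfs; ΣQ_DR = 428.0 cfs.
V = ΣQ_DR · Δt = 428.0 × 1800 s = 7.704 × 10^5 ft³.
Over A = 0.847 mi², depth = V / A = 0.392 in.

d ≈ 0.392 in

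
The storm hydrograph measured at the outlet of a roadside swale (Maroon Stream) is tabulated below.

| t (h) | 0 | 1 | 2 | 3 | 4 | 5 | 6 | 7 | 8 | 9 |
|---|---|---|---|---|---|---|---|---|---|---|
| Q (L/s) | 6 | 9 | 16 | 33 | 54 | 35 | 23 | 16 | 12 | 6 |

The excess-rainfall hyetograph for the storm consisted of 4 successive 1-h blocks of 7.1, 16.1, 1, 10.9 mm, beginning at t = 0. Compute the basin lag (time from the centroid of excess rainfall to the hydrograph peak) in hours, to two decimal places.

Centroid of excess rainfall: t_c = Σ P_i·t̄_i / ΣP_i = 1.9473 h (block centres at 0.5, 1.5, 2.5, 3.5 h).
Hydrograph peak occurs at t = 4 h, so basin lag t_L = 4 − 1.9473 = 2.05 h.

t_L ≈ 2.05 h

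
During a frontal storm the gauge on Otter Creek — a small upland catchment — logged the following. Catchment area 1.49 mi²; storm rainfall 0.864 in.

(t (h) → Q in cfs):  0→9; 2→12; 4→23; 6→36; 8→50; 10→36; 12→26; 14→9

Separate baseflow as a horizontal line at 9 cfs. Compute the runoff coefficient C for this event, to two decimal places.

ΣQ_DR = 129.0 cfs; V = ΣQ_DR·Δt = 9.288 × 10^5 ft³.
Runoff depth d = V / A = 0.2683 in.
C = d / P = 0.2683 / 0.864 = 0.31.

C ≈ 0.31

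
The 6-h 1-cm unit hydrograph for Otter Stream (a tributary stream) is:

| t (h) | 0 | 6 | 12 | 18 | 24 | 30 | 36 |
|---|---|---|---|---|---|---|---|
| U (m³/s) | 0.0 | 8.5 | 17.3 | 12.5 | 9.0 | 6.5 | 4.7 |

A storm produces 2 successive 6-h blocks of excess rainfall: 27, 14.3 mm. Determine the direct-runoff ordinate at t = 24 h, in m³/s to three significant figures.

By discrete convolution, Q_j = Σ (P_i / 10 mm) · U_{j−i}.
At t = 24 h (j=4): Q = (27/10)·9.0 + (14.3/10)·12.5 = 42.2 m³/s.

Q ≈ 42.2 m³/s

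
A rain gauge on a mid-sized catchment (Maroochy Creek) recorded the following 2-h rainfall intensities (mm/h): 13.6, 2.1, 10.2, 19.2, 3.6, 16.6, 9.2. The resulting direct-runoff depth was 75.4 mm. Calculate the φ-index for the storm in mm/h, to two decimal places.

Only the 5 blocks with intensity above φ contribute runoff: 13.6, 10.2, 19.2, 16.6, 9.2 mm/h.
Σ(I−φ)·Δt = d  ⇒  (13.6+10.2+19.2+16.6+9.2 − 5φ)·2 = 75.4
φ = (68.80 − 75.4/2) / 5 = 6.22 mm/h.

φ ≈ 6.22 mm/h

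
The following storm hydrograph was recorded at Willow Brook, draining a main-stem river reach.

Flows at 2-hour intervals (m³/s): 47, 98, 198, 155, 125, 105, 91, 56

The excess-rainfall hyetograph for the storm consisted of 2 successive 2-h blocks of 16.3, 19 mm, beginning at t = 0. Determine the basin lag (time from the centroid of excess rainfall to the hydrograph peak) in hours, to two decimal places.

t_L ≈ 1.92 h

Centroid of excess rainfall: t_c = Σ P_i·t̄_i / ΣP_i = 2.0765 h (block centres at 1, 3 h).
Hydrograph peak occurs at t = 4 h, so basin lag t_L = 4 − 2.0765 = 1.92 h.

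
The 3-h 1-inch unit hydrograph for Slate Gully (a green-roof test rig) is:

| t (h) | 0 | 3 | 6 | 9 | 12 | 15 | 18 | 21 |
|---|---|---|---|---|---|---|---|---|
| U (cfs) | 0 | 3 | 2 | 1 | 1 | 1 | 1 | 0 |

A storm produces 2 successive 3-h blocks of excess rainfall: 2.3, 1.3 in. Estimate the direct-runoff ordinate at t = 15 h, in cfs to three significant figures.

By discrete convolution, Q_j = Σ (P_i / 1 in) · U_{j−i}.
At t = 15 h (j=5): Q = (2.3/1)·1 + (1.3/1)·1 = 3.60 cfs.

Q ≈ 3.60 cfs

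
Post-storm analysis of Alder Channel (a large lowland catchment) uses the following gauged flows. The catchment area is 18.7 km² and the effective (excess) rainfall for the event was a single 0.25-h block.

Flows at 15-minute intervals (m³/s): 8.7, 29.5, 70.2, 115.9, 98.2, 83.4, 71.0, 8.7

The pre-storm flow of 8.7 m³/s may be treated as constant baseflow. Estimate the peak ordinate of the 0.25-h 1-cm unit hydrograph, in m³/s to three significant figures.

Direct runoff: 0.0, 20.8, 61.5, 107.2, 89.5, 74.7, 62.3, 0.0 m³/s; ΣQ_DR = 416.0 m³/s, peak = 107.2 m³/s.
Runoff depth d = ΣQ_DR·Δt / A = 416.0 × 900 / (18.7 km²) = 20.02 mm.
The 1-cm UH is the DRH scaled by (10 mm)/d, so U_p = 107.2 × 10/20.02 = 53.5 m³/s.

U_p ≈ 53.5 m³/s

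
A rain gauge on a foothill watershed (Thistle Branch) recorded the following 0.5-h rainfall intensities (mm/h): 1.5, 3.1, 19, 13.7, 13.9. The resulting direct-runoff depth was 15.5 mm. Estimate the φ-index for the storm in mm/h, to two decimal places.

Only the 3 blocks with intensity above φ contribute runoff: 19, 13.7, 13.9 mm/h.
Σ(I−φ)·Δt = d  ⇒  (19+13.7+13.9 − 3φ)·0.5 = 15.5
φ = (46.60 − 15.5/0.5) / 3 = 5.20 mm/h.

φ ≈ 5.20 mm/h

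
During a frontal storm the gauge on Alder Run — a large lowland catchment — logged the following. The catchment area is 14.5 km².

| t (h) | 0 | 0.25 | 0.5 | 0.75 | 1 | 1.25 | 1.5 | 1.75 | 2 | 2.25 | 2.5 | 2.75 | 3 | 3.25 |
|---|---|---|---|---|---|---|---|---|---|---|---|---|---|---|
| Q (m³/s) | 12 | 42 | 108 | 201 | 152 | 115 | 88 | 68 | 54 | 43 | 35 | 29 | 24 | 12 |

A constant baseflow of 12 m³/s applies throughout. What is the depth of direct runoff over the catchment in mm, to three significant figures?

d ≈ 50.6 mm

Direct runoff: 0.0, 30.0, 96.0, 189.0, 140.0, 103.0, 76.0, 56.0, 42.0, 31.0, 23.0, 17.0, 12.0, 0.0 m³/s; ΣQ_DR = 815.0 m³/s.
V = ΣQ_DR · Δt = 815.0 × 900 s = 7.335 × 10^5 m³.
Over A = 14.5 km², depth = V / A = 50.6 mm.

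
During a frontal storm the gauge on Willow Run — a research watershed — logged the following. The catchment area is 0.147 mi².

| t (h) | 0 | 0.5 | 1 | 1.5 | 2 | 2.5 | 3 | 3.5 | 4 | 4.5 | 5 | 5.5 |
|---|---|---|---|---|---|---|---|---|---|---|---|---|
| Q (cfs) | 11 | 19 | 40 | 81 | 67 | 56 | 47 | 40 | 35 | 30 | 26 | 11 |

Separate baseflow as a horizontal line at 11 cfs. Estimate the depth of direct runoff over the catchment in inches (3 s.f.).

Direct runoff: 0.0, 8.0, 29.0, 70.0, 56.0, 45.0, 36.0, 29.0, 24.0, 19.0, 15.0, 0.0 cfs; ΣQ_DR = 331.0 cfs.
V = ΣQ_DR · Δt = 331.0 × 1800 s = 5.958 × 10^5 ft³.
Over A = 0.147 mi², depth = V / A = 1.74 in.

d ≈ 1.74 in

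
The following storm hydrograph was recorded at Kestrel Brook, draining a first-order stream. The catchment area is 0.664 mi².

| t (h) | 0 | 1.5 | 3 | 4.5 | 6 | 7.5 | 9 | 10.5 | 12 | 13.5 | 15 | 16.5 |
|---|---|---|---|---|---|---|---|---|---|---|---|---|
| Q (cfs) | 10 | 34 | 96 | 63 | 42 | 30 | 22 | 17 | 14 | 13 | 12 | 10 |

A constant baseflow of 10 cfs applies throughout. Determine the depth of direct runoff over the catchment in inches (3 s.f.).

Direct runoff: 0.0, 24.0, 86.0, 53.0, 32.0, 20.0, 12.0, 7.0, 4.0, 3.0, 2.0, 0.0 cfs; ΣQ_DR = 243.0 cfs.
V = ΣQ_DR · Δt = 243.0 × 5400 s = 1.312 × 10^6 ft³.
Over A = 0.664 mi², depth = V / A = 0.851 in.

d ≈ 0.851 in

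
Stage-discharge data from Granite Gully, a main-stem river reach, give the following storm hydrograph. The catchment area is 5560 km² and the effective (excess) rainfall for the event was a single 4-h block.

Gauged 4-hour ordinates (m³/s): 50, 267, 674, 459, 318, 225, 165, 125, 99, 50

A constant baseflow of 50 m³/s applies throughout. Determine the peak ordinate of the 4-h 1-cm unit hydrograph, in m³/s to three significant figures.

Direct runoff: 0.0, 217.0, 624.0, 409.0, 268.0, 175.0, 115.0, 75.0, 49.0, 0.0 m³/s; ΣQ_DR = 1932 m³/s, peak = 624.0 m³/s.
Runoff depth d = ΣQ_DR·Δt / A = 1932 × 14400 / (5560 km²) = 5.004 mm.
The 1-cm UH is the DRH scaled by (10 mm)/d, so U_p = 624.0 × 10/5.004 = 1250 m³/s.

U_p ≈ 1250 m³/s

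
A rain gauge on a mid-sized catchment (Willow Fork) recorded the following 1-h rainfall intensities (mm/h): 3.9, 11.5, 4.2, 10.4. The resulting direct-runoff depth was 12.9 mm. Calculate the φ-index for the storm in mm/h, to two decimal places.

φ ≈ 4.50 mm/h

Only the 2 blocks with intensity above φ contribute runoff: 11.5, 10.4 mm/h.
Σ(I−φ)·Δt = d  ⇒  (11.5+10.4 − 2φ)·1 = 12.9
φ = (21.90 − 12.9/1) / 2 = 4.50 mm/h.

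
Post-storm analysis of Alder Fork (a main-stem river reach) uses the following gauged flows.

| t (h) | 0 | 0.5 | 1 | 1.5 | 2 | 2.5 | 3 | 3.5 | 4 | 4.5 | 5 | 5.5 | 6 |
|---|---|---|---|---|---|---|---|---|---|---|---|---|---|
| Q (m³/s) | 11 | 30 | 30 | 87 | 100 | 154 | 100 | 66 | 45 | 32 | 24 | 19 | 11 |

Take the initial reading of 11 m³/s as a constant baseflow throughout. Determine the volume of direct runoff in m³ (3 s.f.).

V ≈ 1.02 × 10^6 m³

Direct-runoff ordinates (Q − Q_b): 0.0, 19.0, 19.0, 76.0, 89.0, 143.0, 89.0, 55.0, 34.0, 21.0, 13.0, 8.0, 0.0 m³/s.
ΣQ_DR = 566.0 m³/s.
With Δt = 0.5 h = 1800 s, V = ΣQ_DR · Δt = 566.0 × 1800 = 1.02 × 10^6 m³.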